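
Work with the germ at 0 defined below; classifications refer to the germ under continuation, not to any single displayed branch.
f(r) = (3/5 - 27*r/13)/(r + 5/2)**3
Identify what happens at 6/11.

The point is a regular point.

Denominator factors: r + 5/2 = 67/22 at r = 6/11 — none vanishes.
So the germ continues analytically to 6/11.


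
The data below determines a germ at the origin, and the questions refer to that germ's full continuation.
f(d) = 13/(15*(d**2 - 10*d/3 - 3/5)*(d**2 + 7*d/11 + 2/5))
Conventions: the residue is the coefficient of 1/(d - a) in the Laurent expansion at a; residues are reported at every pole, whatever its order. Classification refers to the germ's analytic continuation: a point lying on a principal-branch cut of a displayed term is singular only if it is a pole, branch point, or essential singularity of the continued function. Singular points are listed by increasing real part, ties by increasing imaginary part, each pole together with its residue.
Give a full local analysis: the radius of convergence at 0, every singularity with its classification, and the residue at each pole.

Radius of convergence at 0: -5/3 + (2/15)*sqrt(190).
At (-7/22) - ((1/110)*sqrt(3615))*i: a pole of order 1; residue (18733/52024) + ((27313/37613352)*sqrt(3615))*i.
At (-7/22) + ((1/110)*sqrt(3615))*i: a pole of order 1; residue (18733/52024) - ((27313/37613352)*sqrt(3615))*i.
At 5/3 - (2/15)*sqrt(190): a pole of order 1; residue -18733/52024 - (53911/1976912)*sqrt(190).
At 5/3 + (2/15)*sqrt(190): a pole of order 1; residue -18733/52024 + (53911/1976912)*sqrt(190).

Denominator factor (d**2 - 10*d/3 - 3/5): discriminant 608/45, real irrational roots 5/3 + (2/15)*sqrt(190) and 5/3 - (2/15)*sqrt(190); poles of order 1, moduli 5/3 + (2/15)*sqrt(190) and -5/3 + (2/15)*sqrt(190).
Denominator factor (d**2 + 7*d/11 + 2/5): discriminant -723/605, complex-conjugate roots (-7/22) + ((1/110)*sqrt(3615))*i and (-7/22) - ((1/110)*sqrt(3615))*i; poles of order 1, moduli (1/5)*sqrt(10) and (1/5)*sqrt(10).
The radius of convergence is the smallest modulus among the singular points: -5/3 + (2/15)*sqrt(190).
The factor d**2 + 7*d/11 + 2/5 splits as (d - a)(d - a') with a = (-7/22) - ((1/110)*sqrt(3615))*i, a' = (-7/22) + ((1/110)*sqrt(3615))*i. At the order-1 pole a set g(d) = (d - a)*f(d) = [13/(15*(d**2 - 10*d/3 - 3/5))] / (d - a').
Simple pole: residue = g(a) at a = (-7/22) - ((1/110)*sqrt(3615))*i, which is (18733/52024) + ((27313/37613352)*sqrt(3615))*i.
The factor d**2 + 7*d/11 + 2/5 splits as (d - a)(d - a') with a = (-7/22) + ((1/110)*sqrt(3615))*i, a' = (-7/22) - ((1/110)*sqrt(3615))*i. At the order-1 pole a set g(d) = (d - a)*f(d) = [13/(15*(d**2 - 10*d/3 - 3/5))] / (d - a').
Simple pole: residue = g(a) at a = (-7/22) + ((1/110)*sqrt(3615))*i, which is (18733/52024) - ((27313/37613352)*sqrt(3615))*i.
The factor d**2 - 10*d/3 - 3/5 splits as (d - a)(d - a') with a = 5/3 - (2/15)*sqrt(190), a' = 5/3 + (2/15)*sqrt(190). At the order-1 pole a set g(d) = (d - a)*f(d) = [13/(15*(d**2 + 7*d/11 + 2/5))] / (d - a').
Simple pole: residue = g(a) at a = 5/3 - (2/15)*sqrt(190), which is -18733/52024 - (53911/1976912)*sqrt(190).
The factor d**2 - 10*d/3 - 3/5 splits as (d - a)(d - a') with a = 5/3 + (2/15)*sqrt(190), a' = 5/3 - (2/15)*sqrt(190). At the order-1 pole a set g(d) = (d - a)*f(d) = [13/(15*(d**2 + 7*d/11 + 2/5))] / (d - a').
Simple pole: residue = g(a) at a = 5/3 + (2/15)*sqrt(190), which is -18733/52024 + (53911/1976912)*sqrt(190).
List the singular points by increasing real part (a conjugate pair: the negative imaginary part first).


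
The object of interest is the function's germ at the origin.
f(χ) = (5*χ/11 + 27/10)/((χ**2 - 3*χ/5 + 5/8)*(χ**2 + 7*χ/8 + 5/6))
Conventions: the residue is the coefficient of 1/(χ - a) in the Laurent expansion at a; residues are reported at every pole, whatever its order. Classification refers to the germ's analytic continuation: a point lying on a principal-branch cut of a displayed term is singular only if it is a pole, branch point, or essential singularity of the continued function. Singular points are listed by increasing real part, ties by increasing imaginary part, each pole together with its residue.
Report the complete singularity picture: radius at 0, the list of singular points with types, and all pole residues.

Radius of convergence at 0: (1/4)*sqrt(10).
At (-7/16) - ((1/48)*sqrt(1479))*i: a pole of order 1; residue (2463312/2011735) + ((6716784/991785355)*sqrt(1479))*i.
At (-7/16) + ((1/48)*sqrt(1479))*i: a pole of order 1; residue (2463312/2011735) - ((6716784/991785355)*sqrt(1479))*i.
At (3/10) - ((1/20)*sqrt(214))*i: a pole of order 1; residue (-2463312/2011735) + ((13968936/215255645)*sqrt(214))*i.
At (3/10) + ((1/20)*sqrt(214))*i: a pole of order 1; residue (-2463312/2011735) - ((13968936/215255645)*sqrt(214))*i.

Denominator factor (χ**2 - 3*χ/5 + 5/8): discriminant -107/50, complex-conjugate roots (3/10) + ((1/20)*sqrt(214))*i and (3/10) - ((1/20)*sqrt(214))*i; poles of order 1, moduli (1/4)*sqrt(10) and (1/4)*sqrt(10).
Denominator factor (χ**2 + 7*χ/8 + 5/6): discriminant -493/192, complex-conjugate roots (-7/16) + ((1/48)*sqrt(1479))*i and (-7/16) - ((1/48)*sqrt(1479))*i; poles of order 1, moduli (1/6)*sqrt(30) and (1/6)*sqrt(30).
The radius of convergence is the smallest modulus among the singular points: (1/4)*sqrt(10).
The factor χ**2 + 7*χ/8 + 5/6 splits as (χ - a)(χ - a') with a = (-7/16) - ((1/48)*sqrt(1479))*i, a' = (-7/16) + ((1/48)*sqrt(1479))*i. At the order-1 pole a set g(χ) = (χ - a)*f(χ) = [(5*χ/11 + 27/10)/(χ**2 - 3*χ/5 + 5/8)] / (χ - a').
Simple pole: residue = g(a) at a = (-7/16) - ((1/48)*sqrt(1479))*i, which is (2463312/2011735) + ((6716784/991785355)*sqrt(1479))*i.
The factor χ**2 + 7*χ/8 + 5/6 splits as (χ - a)(χ - a') with a = (-7/16) + ((1/48)*sqrt(1479))*i, a' = (-7/16) - ((1/48)*sqrt(1479))*i. At the order-1 pole a set g(χ) = (χ - a)*f(χ) = [(5*χ/11 + 27/10)/(χ**2 - 3*χ/5 + 5/8)] / (χ - a').
Simple pole: residue = g(a) at a = (-7/16) + ((1/48)*sqrt(1479))*i, which is (2463312/2011735) - ((6716784/991785355)*sqrt(1479))*i.
The factor χ**2 - 3*χ/5 + 5/8 splits as (χ - a)(χ - a') with a = (3/10) - ((1/20)*sqrt(214))*i, a' = (3/10) + ((1/20)*sqrt(214))*i. At the order-1 pole a set g(χ) = (χ - a)*f(χ) = [(5*χ/11 + 27/10)/(χ**2 + 7*χ/8 + 5/6)] / (χ - a').
Simple pole: residue = g(a) at a = (3/10) - ((1/20)*sqrt(214))*i, which is (-2463312/2011735) + ((13968936/215255645)*sqrt(214))*i.
The factor χ**2 - 3*χ/5 + 5/8 splits as (χ - a)(χ - a') with a = (3/10) + ((1/20)*sqrt(214))*i, a' = (3/10) - ((1/20)*sqrt(214))*i. At the order-1 pole a set g(χ) = (χ - a)*f(χ) = [(5*χ/11 + 27/10)/(χ**2 + 7*χ/8 + 5/6)] / (χ - a').
Simple pole: residue = g(a) at a = (3/10) + ((1/20)*sqrt(214))*i, which is (-2463312/2011735) - ((13968936/215255645)*sqrt(214))*i.
List the singular points by increasing real part (a conjugate pair: the negative imaginary part first).


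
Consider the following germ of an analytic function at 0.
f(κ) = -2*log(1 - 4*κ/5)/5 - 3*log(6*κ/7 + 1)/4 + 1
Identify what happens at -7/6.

The term (-3/4)*log(1 - κ/(-7/6)) has argument 1 - -7/6/(-7/6) = 0 at -7/6: a logarithmic (infinitely-sheeted) branch point; the remaining terms are analytic or single-valued there.

The point is a logarithmic branch point.


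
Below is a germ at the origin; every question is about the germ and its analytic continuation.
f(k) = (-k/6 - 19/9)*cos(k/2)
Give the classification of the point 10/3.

The point is a regular point.

There is no denominator, hence no pole anywhere.
The factor cos(k/2) is entire.
So the germ continues analytically to 10/3.


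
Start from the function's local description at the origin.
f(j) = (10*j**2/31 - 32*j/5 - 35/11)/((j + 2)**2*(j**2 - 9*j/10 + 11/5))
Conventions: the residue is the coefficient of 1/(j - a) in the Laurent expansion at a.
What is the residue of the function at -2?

At the order-2 pole -2 set g(j) = (j - (-2))^2*f(j) = (10*j**2/31 - 32*j/5 - 35/11)/(j**2 - 9*j/10 + 11/5).
Order-2 pole: residue = g'(a); g'(-2) = -4439/35200, so the residue is -4439/35200.

The residue is -4439/35200.


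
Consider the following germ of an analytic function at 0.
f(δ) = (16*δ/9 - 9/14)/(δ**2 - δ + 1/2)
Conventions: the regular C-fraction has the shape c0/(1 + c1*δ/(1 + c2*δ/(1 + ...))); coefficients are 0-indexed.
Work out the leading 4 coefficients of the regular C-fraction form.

The regular C-fraction coefficients are [-9/7, 62/81, -13505/2511, 81/31].

Taylor coefficients (expand at 0): a_0 = -9/7, a_1 = 62/63, a_2 = 286/63, a_3 = 64/9.
c0 = a_0 = -9/7. Peel one level at a time: if S = 1 + c*δ/S' with S'(0) = 1, then c is the δ-coefficient of S and S' = c*δ/(S - 1).
S_1 = c0/f = 1 + (62/81)*δ + (27010/6561)*δ^2 + ...; c1 = 62/81.
S_2 = c1*δ/(S_1 - 1) = 1 + (-13505/2511)*δ + (13505/961)*δ^2 + ...; c2 = -13505/2511.
S_3 = c2*δ/(S_2 - 1) = 1 + (81/31)*δ + ...; c3 = 81/31.


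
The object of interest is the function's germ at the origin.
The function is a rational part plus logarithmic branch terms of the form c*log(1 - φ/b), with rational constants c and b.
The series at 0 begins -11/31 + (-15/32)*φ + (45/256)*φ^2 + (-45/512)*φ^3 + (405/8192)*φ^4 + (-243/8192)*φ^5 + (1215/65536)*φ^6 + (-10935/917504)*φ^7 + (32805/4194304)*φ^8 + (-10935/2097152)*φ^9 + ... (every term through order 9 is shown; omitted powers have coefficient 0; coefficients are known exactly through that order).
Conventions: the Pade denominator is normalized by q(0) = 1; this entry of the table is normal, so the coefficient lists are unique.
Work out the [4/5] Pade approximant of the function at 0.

Taylor coefficients needed (read off): a_0 = -11/31, a_1 = -15/32, a_2 = 45/256, a_3 = -45/512, a_4 = 405/8192, a_5 = -243/8192, a_6 = 1215/65536, a_7 = -10935/917504, a_8 = 32805/4194304, a_9 = -10935/2097152.
Write the denominator as Q(φ) = 1 + q1*φ + q2*φ^2 + q3*φ^3 + q4*φ^4 + q5*φ^5. Requiring Q*f - P = O(φ^10) with deg P <= 4 kills the coefficients of φ^5..φ^9 in Q*f:
  φ^5: a_5 + q1*a_4 + q2*a_3 + q3*a_2 + q4*a_1 + q5*a_0 = 0, i.e. -243/8192 + (405/8192)*q1 + (-45/512)*q2 + (45/256)*q3 + (-15/32)*q4 + (-11/31)*q5 = 0.
  φ^6: a_6 + q1*a_5 + q2*a_4 + q3*a_3 + q4*a_2 + q5*a_1 = 0, i.e. 1215/65536 + (-243/8192)*q1 + (405/8192)*q2 + (-45/512)*q3 + (45/256)*q4 + (-15/32)*q5 = 0.
  φ^7: a_7 + q1*a_6 + q2*a_5 + q3*a_4 + q4*a_3 + q5*a_2 = 0, i.e. -10935/917504 + (1215/65536)*q1 + (-243/8192)*q2 + (405/8192)*q3 + (-45/512)*q4 + (45/256)*q5 = 0.
  φ^8: a_8 + q1*a_7 + q2*a_6 + q3*a_5 + q4*a_4 + q5*a_3 = 0, i.e. 32805/4194304 + (-10935/917504)*q1 + (1215/65536)*q2 + (-243/8192)*q3 + (405/8192)*q4 + (-45/512)*q5 = 0.
  φ^9: a_9 + q1*a_8 + q2*a_7 + q3*a_6 + q4*a_5 + q5*a_4 = 0, i.e. -10935/2097152 + (32805/4194304)*q1 + (-10935/917504)*q2 + (1215/65536)*q3 + (-243/8192)*q4 + (405/8192)*q5 = 0.
Solving this linear system: q1 = 43565/26418, q2 = 64185/70448, q3 = 46395/246568, q4 = 164655/15780352, q5 = -2511/31560704.
The numerator is Q*f truncated at degree 4: P0 = a_0 = -11/31; P1 = a_1 + q1*a_0 = -13809625/13103328; P2 = a_2 + q1*a_1 + q2*a_0 = -32164675/34942208; P3 = a_3 + q1*a_2 + q2*a_1 + q3*a_0 = -142775475/489190912; P4 = a_4 + q1*a_3 + q2*a_2 + q3*a_1 + q4*a_0 = -213278775/7827054592.

The Pade approximant has numerator coefficients [-11/31, -13809625/13103328, -32164675/34942208, -142775475/489190912, -213278775/7827054592]; denominator coefficients [1, 43565/26418, 64185/70448, 46395/246568, 164655/15780352, -2511/31560704].


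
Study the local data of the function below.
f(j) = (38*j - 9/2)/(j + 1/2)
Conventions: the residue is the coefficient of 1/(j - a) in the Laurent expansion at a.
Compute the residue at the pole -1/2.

The residue is -47/2.

At the order-1 pole -1/2 set g(j) = (j - (-1/2))*f(j) = 38*j - 9/2.
Simple pole: residue = g(a) at a = -1/2, which is -47/2.


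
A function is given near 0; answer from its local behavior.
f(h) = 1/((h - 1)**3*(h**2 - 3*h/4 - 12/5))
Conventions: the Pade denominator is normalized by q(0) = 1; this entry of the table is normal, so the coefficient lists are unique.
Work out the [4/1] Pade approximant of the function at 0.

The Pade approximant has numerator coefficients [5/12, 10777831/20374908, 22489567/30562362, 18710939/30562362, 83825575/183374172]; denominator coefficients [1, -192605139/135832720].

Taylor coefficients needed (expand at 0): a_0 = 5/12, a_1 = 215/192, a_2 = 21415/9216, a_3 = 576125/147456, a_4 = 42447725/7077888, a_5 = 107002855/12582912.
Write the denominator as Q(h) = 1 + q1*h. Requiring Q*f - P = O(h^6) with deg P <= 4 kills the coefficients of h^5..h^5 in Q*f:
  h^5: a_5 + q1*a_4 = 0, i.e. 107002855/12582912 + (42447725/7077888)*q1 = 0.
Solving this linear system: q1 = -192605139/135832720.
The numerator is Q*f truncated at degree 4: P0 = a_0 = 5/12; P1 = a_1 + q1*a_0 = 10777831/20374908; P2 = a_2 + q1*a_1 = 22489567/30562362; P3 = a_3 + q1*a_2 = 18710939/30562362; P4 = a_4 + q1*a_3 = 83825575/183374172.


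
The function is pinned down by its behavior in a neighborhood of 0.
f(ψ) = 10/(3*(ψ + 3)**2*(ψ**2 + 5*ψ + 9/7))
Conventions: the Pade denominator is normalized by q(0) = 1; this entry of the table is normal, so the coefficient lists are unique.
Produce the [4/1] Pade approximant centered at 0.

The Pade approximant has numerator coefficients [70/243, -141912400/561117861, 83747020/561117861, -369949790/5050060749, 449021440/15150182247]; denominator coefficients [1, 25476109/6927381].

Taylor coefficients needed (expand at 0): a_0 = 70/243, a_1 = -2870/2187, a_2 = 97930/19683, a_3 = -3254300/177147, a_4 = 107759260/1594323, a_5 = -3566655260/14348907.
Write the denominator as Q(ψ) = 1 + q1*ψ. Requiring Q*f - P = O(ψ^6) with deg P <= 4 kills the coefficients of ψ^5..ψ^5 in Q*f:
  ψ^5: a_5 + q1*a_4 = 0, i.e. -3566655260/14348907 + (107759260/1594323)*q1 = 0.
Solving this linear system: q1 = 25476109/6927381.
The numerator is Q*f truncated at degree 4: P0 = a_0 = 70/243; P1 = a_1 + q1*a_0 = -141912400/561117861; P2 = a_2 + q1*a_1 = 83747020/561117861; P3 = a_3 + q1*a_2 = -369949790/5050060749; P4 = a_4 + q1*a_3 = 449021440/15150182247.


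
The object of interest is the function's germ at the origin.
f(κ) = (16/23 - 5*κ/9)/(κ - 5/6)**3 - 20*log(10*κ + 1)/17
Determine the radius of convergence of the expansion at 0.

The radius of convergence is 1/10.

Denominator factor (κ - 5/6)^3: pole of order 3 at 5/6, modulus 5/6.
Branch term (-20/17)*log(1 - κ/(-1/10)): its argument vanishes at κ = -1/10, a logarithmic branch point, modulus 1/10.
The radius of convergence is the smallest modulus among the singular points: 1/10.


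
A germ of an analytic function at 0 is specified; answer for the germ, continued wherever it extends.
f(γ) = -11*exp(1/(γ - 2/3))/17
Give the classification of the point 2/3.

The exponent 1/(γ - (2/3)) has a pole at 2/3, so exp(1/(γ - (2/3))) takes every nonzero value near it: an essential singularity (not a pole of any order).

The point is an essential singularity.


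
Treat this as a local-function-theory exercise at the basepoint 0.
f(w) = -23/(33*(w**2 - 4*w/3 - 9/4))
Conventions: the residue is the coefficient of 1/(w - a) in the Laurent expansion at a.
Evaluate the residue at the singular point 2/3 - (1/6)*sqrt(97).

The factor w**2 - 4*w/3 - 9/4 splits as (w - a)(w - a') with a = 2/3 - (1/6)*sqrt(97), a' = 2/3 + (1/6)*sqrt(97). At the order-1 pole a set g(w) = (w - a)*f(w) = [-23/33] / (w - a').
Simple pole: residue = g(a) at a = 2/3 - (1/6)*sqrt(97), which is (23/1067)*sqrt(97).

The residue is (23/1067)*sqrt(97).


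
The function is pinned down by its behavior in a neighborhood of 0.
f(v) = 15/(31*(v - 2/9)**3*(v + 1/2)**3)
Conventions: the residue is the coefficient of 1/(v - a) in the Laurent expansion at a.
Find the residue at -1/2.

The residue is -170061120/11510083.

At the order-3 pole -1/2 set g(v) = (v - (-1/2))^3*f(v) = 15/(31*(v - 2/9)**3).
Order-3 pole: residue = g''(a)/2; g''(-1/2) = -340122240/11510083, so the residue is -170061120/11510083.


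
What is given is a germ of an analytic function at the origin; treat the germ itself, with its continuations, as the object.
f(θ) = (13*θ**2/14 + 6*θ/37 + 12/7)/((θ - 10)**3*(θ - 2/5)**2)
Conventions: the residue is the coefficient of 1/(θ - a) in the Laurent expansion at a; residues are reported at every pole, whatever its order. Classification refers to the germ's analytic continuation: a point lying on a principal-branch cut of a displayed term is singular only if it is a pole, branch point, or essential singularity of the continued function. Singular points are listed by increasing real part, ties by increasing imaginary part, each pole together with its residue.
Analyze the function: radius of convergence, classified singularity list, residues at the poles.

Denominator factor (θ - 2/5)^2: pole of order 2 at 2/5, modulus 2/5.
Denominator factor (θ - 10)^3: pole of order 3 at 10, modulus 10.
The radius of convergence is the smallest modulus among the singular points: 2/5.
At the order-2 pole 2/5 set g(θ) = (θ - (2/5))^2*f(θ) = (13*θ**2/14 + 6*θ/37 + 12/7)/(θ - 10)**3.
Order-2 pole: residue = g'(a); g'(2/5) = -55775/32735232, so the residue is -55775/32735232.
At the order-3 pole 10 set g(θ) = (θ - (10))^3*f(θ) = (13*θ**2/14 + 6*θ/37 + 12/7)/(θ - 2/5)**2.
Order-3 pole: residue = g''(a)/2; g''(10) = 55775/16367616, so the residue is 55775/32735232.
List the singular points by increasing real part (a conjugate pair: the negative imaginary part first).

Radius of convergence at 0: 2/5.
At 2/5: a pole of order 2; residue -55775/32735232.
At 10: a pole of order 3; residue 55775/32735232.


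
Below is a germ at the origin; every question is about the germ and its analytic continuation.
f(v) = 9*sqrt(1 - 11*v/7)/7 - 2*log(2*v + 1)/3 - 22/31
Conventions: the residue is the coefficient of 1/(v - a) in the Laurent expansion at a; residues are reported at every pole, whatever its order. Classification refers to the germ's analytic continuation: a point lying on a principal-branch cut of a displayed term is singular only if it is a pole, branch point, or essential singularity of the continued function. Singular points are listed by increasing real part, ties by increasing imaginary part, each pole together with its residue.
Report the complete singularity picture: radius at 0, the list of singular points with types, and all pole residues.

Branch term (-2/3)*log(1 - v/(-1/2)): its argument vanishes at v = -1/2, a logarithmic branch point, modulus 1/2.
Branch term (9/7)*sqrt(1 - v/(7/11)): its argument vanishes at v = 7/11, a square-root branch point, modulus 7/11.
The radius of convergence is the smallest modulus among the singular points: 1/2.
List the singular points by increasing real part (a conjugate pair: the negative imaginary part first).

Radius of convergence at 0: 1/2.
At -1/2: a logarithmic branch point.
At 7/11: an algebraic (square-root) branch point.


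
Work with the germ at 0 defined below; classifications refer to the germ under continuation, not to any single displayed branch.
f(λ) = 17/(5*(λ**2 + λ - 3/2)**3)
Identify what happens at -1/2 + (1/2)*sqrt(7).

The denominator factor λ**2 + λ - 3/2 vanishes at -1/2 + (1/2)*sqrt(7) and appears to the power 3; the numerator there equals 17/5, nonzero, and no other factor vanishes.
Hence a pole whose order is the multiplicity, 3.

The point is a pole of order 3.


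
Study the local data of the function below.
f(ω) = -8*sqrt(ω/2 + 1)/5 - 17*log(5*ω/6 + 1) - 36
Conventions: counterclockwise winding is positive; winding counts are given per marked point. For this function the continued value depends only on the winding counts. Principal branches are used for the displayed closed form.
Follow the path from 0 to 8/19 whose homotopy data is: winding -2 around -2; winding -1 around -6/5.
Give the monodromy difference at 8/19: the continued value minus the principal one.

The rational part is single-valued and drops out of the difference; each branch term changes only by its own monodromy.
(-8/5)*sqrt(1 - ω/(-2)): winding -2 is even, the square root returns to the same sheet, contribution 0.
(-17)*log(1 - ω/(-6/5)): each positive loop around -6/5 adds 2*pi*i to the log, so winding -1 contributes (-17)*(-1)*2*pi*i = (34)*pi*i.
Summing the contributions at ω = 8/19 gives (34)*pi*i.

Continued minus principal equals (34)*pi*i.


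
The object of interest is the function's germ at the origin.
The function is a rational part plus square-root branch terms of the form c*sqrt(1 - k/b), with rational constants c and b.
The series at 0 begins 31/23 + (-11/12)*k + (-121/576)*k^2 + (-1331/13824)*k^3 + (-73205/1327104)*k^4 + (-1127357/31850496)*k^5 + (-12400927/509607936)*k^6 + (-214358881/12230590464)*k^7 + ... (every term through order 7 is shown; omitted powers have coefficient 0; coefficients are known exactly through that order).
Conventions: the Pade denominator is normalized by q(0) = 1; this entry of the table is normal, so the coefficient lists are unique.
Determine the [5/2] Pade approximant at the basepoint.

Taylor coefficients needed (read off): a_0 = 31/23, a_1 = -11/12, a_2 = -121/576, a_3 = -1331/13824, a_4 = -73205/1327104, a_5 = -1127357/31850496, a_6 = -12400927/509607936, a_7 = -214358881/12230590464.
Write the denominator as Q(k) = 1 + q1*k + q2*k^2. Requiring Q*f - P = O(k^8) with deg P <= 5 kills the coefficients of k^6..k^7 in Q*f:
  k^6: a_6 + q1*a_5 + q2*a_4 = 0, i.e. -12400927/509607936 + (-1127357/31850496)*q1 + (-73205/1327104)*q2 = 0.
  k^7: a_7 + q1*a_6 + q2*a_5 = 0, i.e. -214358881/12230590464 + (-12400927/509607936)*q1 + (-1127357/31850496)*q2 = 0.
Solving this linear system: q1 = -33/28, q2 = 121/384.
The numerator is Q*f truncated at degree 5: P0 = a_0 = 31/23; P1 = a_1 + q1*a_0 = -1210/483; P2 = a_2 + q1*a_1 + q2*a_0 = 240185/185472; P3 = a_3 + q1*a_2 + q2*a_1 = -6655/48384; P4 = a_4 + q1*a_3 + q2*a_2 = -73205/9289728; P5 = a_5 + q1*a_4 + q2*a_3 = -161051/222953472.

The Pade approximant has numerator coefficients [31/23, -1210/483, 240185/185472, -6655/48384, -73205/9289728, -161051/222953472]; denominator coefficients [1, -33/28, 121/384].


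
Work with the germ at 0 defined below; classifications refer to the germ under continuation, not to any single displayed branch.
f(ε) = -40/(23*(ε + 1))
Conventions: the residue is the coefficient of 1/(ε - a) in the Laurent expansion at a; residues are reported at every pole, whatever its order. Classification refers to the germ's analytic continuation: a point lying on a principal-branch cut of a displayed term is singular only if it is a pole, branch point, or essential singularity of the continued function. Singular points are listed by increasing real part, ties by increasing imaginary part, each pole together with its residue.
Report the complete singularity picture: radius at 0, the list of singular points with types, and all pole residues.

Radius of convergence at 0: 1.
At -1: a pole of order 1; residue -40/23.

Denominator factor (ε + 1): pole of order 1 at -1, modulus 1.
The radius of convergence is the smallest modulus among the singular points: 1.
At the order-1 pole -1 set g(ε) = (ε - (-1))*f(ε) = -40/23.
Simple pole: residue = g(a) at a = -1, which is -40/23.


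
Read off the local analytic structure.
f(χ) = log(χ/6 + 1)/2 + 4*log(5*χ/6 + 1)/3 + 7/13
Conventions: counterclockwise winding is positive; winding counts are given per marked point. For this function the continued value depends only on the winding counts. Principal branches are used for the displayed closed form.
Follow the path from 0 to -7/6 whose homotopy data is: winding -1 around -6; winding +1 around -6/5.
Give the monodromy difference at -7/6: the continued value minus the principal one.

The rational part is single-valued and drops out of the difference; each branch term changes only by its own monodromy.
(4/3)*log(1 - χ/(-6/5)): each positive loop around -6/5 adds 2*pi*i to the log, so winding +1 contributes (4/3)*(1)*2*pi*i = (8/3)*pi*i.
(1/2)*log(1 - χ/(-6)): each positive loop around -6 adds 2*pi*i to the log, so winding -1 contributes (1/2)*(-1)*2*pi*i = -pi*i.
Summing the contributions at χ = -7/6 gives (5/3)*pi*i.

Continued minus principal equals (5/3)*pi*i.


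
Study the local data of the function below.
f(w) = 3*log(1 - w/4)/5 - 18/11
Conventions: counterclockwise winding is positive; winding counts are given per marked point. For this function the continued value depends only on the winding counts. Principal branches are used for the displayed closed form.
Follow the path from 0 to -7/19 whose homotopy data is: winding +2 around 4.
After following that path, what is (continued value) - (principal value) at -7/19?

The rational part is single-valued and drops out of the difference; each branch term changes only by its own monodromy.
(3/5)*log(1 - w/(4)): each positive loop around 4 adds 2*pi*i to the log, so winding +2 contributes (3/5)*(2)*2*pi*i = (12/5)*pi*i.
Summing the contributions at w = -7/19 gives (12/5)*pi*i.

Continued minus principal equals (12/5)*pi*i.


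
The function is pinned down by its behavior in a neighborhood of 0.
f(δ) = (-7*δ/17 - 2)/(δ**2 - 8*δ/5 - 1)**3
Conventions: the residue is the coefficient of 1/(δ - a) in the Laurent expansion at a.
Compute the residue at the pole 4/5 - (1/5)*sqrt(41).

The factor δ**2 - 8*δ/5 - 1 splits as (δ - a)(δ - a') with a = 4/5 - (1/5)*sqrt(41), a' = 4/5 + (1/5)*sqrt(41). At the order-3 pole a set g(δ) = (δ - a)^3*f(δ) = [-7*δ/17 - 2] / (δ - a')^3.
Order-3 pole: residue = g''(a)/2; g''(4/5 - (1/5)*sqrt(41)) = (185625/4686628)*sqrt(41), so the residue is (185625/9373256)*sqrt(41).

The residue is (185625/9373256)*sqrt(41).


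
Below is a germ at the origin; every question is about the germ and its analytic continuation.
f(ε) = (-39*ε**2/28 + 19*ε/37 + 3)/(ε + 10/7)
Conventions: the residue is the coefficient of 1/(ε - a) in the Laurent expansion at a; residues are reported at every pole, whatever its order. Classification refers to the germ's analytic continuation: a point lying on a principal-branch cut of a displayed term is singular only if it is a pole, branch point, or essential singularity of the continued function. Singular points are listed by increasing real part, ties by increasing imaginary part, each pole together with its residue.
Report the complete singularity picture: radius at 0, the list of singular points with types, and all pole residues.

Denominator factor (ε + 10/7): pole of order 1 at -10/7, modulus 10/7.
The radius of convergence is the smallest modulus among the singular points: 10/7.
At the order-1 pole -10/7 set g(ε) = (ε - (-10/7))*f(ε) = -39*ε**2/28 + 19*ε/37 + 3.
Simple pole: residue = g(a) at a = -10/7, which is -7312/12691.

Radius of convergence at 0: 10/7.
At -10/7: a pole of order 1; residue -7312/12691.


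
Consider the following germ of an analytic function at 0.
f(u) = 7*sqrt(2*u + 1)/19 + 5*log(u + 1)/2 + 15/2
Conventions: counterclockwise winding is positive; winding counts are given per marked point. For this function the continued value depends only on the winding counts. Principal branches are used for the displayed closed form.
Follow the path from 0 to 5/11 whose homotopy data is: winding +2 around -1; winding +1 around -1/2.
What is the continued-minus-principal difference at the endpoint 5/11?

The rational part is single-valued and drops out of the difference; each branch term changes only by its own monodromy.
(5/2)*log(1 - u/(-1)): each positive loop around -1 adds 2*pi*i to the log, so winding +2 contributes (5/2)*(2)*2*pi*i = (10)*pi*i.
(7/19)*sqrt(1 - u/(-1/2)): winding +1 is odd, the square root flips sign, contributing -2*(7/19)*sqrt(1 - (5/11)/(-1/2)) = -2*(7/19)*sqrt(21/11) = -(14/209)*sqrt(231).
Summing the contributions at u = 5/11 gives (-(14/209)*sqrt(231)) + ((10)*pi)*i.

Continued minus principal equals (-(14/209)*sqrt(231)) + ((10)*pi)*i.


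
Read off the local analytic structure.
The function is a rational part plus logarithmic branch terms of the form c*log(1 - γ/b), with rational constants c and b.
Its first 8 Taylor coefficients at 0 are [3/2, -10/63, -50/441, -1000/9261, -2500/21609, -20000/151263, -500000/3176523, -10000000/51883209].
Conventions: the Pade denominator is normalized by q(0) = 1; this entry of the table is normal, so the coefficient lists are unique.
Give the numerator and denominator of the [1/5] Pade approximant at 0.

The Pade approximant has numerator coefficients [3/2, -168285715/91125846]; denominator coefficients [1, -5697085/5062547, -4624400/106313487, -13154500/744194409, -141265000/15628082589, -49505000/12155175347].

Taylor coefficients needed (read off): a_0 = 3/2, a_1 = -10/63, a_2 = -50/441, a_3 = -1000/9261, a_4 = -2500/21609, a_5 = -20000/151263, a_6 = -500000/3176523.
Write the denominator as Q(γ) = 1 + q1*γ + q2*γ^2 + q3*γ^3 + q4*γ^4 + q5*γ^5. Requiring Q*f - P = O(γ^7) with deg P <= 1 kills the coefficients of γ^2..γ^6 in Q*f:
  γ^2: a_2 + q1*a_1 + q2*a_0 = 0, i.e. -50/441 + (-10/63)*q1 + (3/2)*q2 = 0.
  γ^3: a_3 + q1*a_2 + q2*a_1 + q3*a_0 = 0, i.e. -1000/9261 + (-50/441)*q1 + (-10/63)*q2 + (3/2)*q3 = 0.
  γ^4: a_4 + q1*a_3 + q2*a_2 + q3*a_1 + q4*a_0 = 0, i.e. -2500/21609 + (-1000/9261)*q1 + (-50/441)*q2 + (-10/63)*q3 + (3/2)*q4 = 0.
  γ^5: a_5 + q1*a_4 + q2*a_3 + q3*a_2 + q4*a_1 + q5*a_0 = 0, i.e. -20000/151263 + (-2500/21609)*q1 + (-1000/9261)*q2 + (-50/441)*q3 + (-10/63)*q4 + (3/2)*q5 = 0.
  γ^6: a_6 + q1*a_5 + q2*a_4 + q3*a_3 + q4*a_2 + q5*a_1 = 0, i.e. -500000/3176523 + (-20000/151263)*q1 + (-2500/21609)*q2 + (-1000/9261)*q3 + (-50/441)*q4 + (-10/63)*q5 = 0.
Solving this linear system: q1 = -5697085/5062547, q2 = -4624400/106313487, q3 = -13154500/744194409, q4 = -141265000/15628082589, q5 = -49505000/12155175347.
The numerator is Q*f truncated at degree 1: P0 = a_0 = 3/2; P1 = a_1 + q1*a_0 = -168285715/91125846.


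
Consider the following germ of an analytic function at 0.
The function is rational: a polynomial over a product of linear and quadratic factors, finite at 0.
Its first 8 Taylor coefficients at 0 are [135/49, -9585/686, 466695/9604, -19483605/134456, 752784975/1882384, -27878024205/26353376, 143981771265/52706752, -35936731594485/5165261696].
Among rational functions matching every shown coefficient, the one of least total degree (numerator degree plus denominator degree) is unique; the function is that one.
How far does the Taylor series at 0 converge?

No rational of total degree below 3 reproduces all 8 coefficients; solving the [0/3] Pade equations on them gives f(y) = 2/(3*(y + 2/5)*(y + 7/9)**2), whose expansion matches every shown term.
Denominator factor (y + 2/5): pole of order 1 at -2/5, modulus 2/5.
Denominator factor (y + 7/9)^2: pole of order 2 at -7/9, modulus 7/9.
The radius of convergence is the smallest modulus among the singular points: 2/5.

The radius of convergence is 2/5.


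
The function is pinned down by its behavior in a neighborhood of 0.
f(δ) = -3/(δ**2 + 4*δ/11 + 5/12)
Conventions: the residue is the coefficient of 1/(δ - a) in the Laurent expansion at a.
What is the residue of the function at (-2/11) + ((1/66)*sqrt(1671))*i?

The residue is ((33/557)*sqrt(1671))*i.

The factor δ**2 + 4*δ/11 + 5/12 splits as (δ - a)(δ - a') with a = (-2/11) + ((1/66)*sqrt(1671))*i, a' = (-2/11) - ((1/66)*sqrt(1671))*i. At the order-1 pole a set g(δ) = (δ - a)*f(δ) = [-3] / (δ - a').
Simple pole: residue = g(a) at a = (-2/11) + ((1/66)*sqrt(1671))*i, which is ((33/557)*sqrt(1671))*i.


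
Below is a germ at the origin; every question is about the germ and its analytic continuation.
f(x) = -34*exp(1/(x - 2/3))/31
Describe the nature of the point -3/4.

There is no denominator, hence no pole anywhere.
The essential point of exp(1/(x - (2/3))) is 2/3, not -3/4.
So the germ continues analytically to -3/4.

The point is a regular point.


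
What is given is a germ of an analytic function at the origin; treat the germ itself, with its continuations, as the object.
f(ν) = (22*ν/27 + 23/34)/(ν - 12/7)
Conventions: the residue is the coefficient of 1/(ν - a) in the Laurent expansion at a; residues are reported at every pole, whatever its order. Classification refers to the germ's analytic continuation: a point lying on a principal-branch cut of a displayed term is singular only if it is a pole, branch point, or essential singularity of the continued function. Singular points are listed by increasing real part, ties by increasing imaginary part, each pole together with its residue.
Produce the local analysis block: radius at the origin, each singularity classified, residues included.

Radius of convergence at 0: 12/7.
At 12/7: a pole of order 1; residue 4441/2142.

Denominator factor (ν - 12/7): pole of order 1 at 12/7, modulus 12/7.
The radius of convergence is the smallest modulus among the singular points: 12/7.
At the order-1 pole 12/7 set g(ν) = (ν - (12/7))*f(ν) = 22*ν/27 + 23/34.
Simple pole: residue = g(a) at a = 12/7, which is 4441/2142.


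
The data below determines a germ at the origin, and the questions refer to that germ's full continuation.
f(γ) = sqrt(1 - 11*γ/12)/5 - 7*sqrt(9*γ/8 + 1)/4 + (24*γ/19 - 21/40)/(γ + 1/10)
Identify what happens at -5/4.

Denominator factors: γ + 1/10 = -23/20 at γ = -5/4 — none vanishes.
Branch term sqrt(1 - γ/(-8/9)): argument at -5/4 is -13/32, nonzero, so -5/4 is not its branch point (a point on a principal cut is still regular for the continued germ).
Branch term sqrt(1 - γ/(12/11)): argument at -5/4 is 103/48, nonzero, so -5/4 is not its branch point (a point on a principal cut is still regular for the continued germ).
So the germ continues analytically to -5/4.

The point is a regular point.


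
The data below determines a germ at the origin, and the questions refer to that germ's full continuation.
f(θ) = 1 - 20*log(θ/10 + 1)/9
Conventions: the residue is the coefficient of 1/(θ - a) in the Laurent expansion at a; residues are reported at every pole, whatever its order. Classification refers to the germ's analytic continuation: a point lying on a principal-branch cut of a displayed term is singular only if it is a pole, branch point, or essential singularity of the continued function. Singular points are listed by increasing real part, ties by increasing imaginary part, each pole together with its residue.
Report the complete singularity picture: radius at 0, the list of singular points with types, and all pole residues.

Radius of convergence at 0: 10.
At -10: a logarithmic branch point.

Branch term (-20/9)*log(1 - θ/(-10)): its argument vanishes at θ = -10, a logarithmic branch point, modulus 10.
The radius of convergence is the smallest modulus among the singular points: 10.


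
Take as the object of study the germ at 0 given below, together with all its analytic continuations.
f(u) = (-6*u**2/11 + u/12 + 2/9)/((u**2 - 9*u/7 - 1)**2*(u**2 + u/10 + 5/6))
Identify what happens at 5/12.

Denominator factors: u**2 + u/10 + 5/6 = 151/144 at u = 5/12; u**2 - 9*u/7 - 1 = -1373/1008 at u = 5/12 — none vanishes.
So the germ continues analytically to 5/12.

The point is a regular point.


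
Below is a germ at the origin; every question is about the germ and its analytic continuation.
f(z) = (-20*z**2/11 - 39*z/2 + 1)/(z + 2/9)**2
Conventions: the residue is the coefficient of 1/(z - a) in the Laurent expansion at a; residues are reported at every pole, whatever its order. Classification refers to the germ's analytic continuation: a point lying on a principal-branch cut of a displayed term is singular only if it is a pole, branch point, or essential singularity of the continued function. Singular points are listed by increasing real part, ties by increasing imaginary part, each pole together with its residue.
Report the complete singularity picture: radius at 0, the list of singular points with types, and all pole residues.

Radius of convergence at 0: 2/9.
At -2/9: a pole of order 2; residue -3701/198.

Denominator factor (z + 2/9)^2: pole of order 2 at -2/9, modulus 2/9.
The radius of convergence is the smallest modulus among the singular points: 2/9.
At the order-2 pole -2/9 set g(z) = (z - (-2/9))^2*f(z) = -20*z**2/11 - 39*z/2 + 1.
Order-2 pole: residue = g'(a); g'(-2/9) = -3701/198, so the residue is -3701/198.


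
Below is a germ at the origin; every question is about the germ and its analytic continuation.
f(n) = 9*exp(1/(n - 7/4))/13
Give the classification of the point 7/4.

The point is an essential singularity.

The exponent 1/(n - (7/4)) has a pole at 7/4, so exp(1/(n - (7/4))) takes every nonzero value near it: an essential singularity (not a pole of any order).


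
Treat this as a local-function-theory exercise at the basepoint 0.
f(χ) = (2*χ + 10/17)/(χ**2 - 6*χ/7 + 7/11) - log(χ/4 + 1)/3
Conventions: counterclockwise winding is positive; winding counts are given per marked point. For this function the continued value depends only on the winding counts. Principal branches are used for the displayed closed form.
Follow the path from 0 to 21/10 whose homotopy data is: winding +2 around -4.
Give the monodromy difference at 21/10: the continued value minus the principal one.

The rational part is single-valued and drops out of the difference; each branch term changes only by its own monodromy.
(-1/3)*log(1 - χ/(-4)): each positive loop around -4 adds 2*pi*i to the log, so winding +2 contributes (-1/3)*(2)*2*pi*i = -(4/3)*pi*i.
Summing the contributions at χ = 21/10 gives -(4/3)*pi*i.

Continued minus principal equals -(4/3)*pi*i.


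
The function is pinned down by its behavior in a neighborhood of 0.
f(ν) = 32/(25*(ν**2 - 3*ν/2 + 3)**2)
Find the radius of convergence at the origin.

Denominator factor (ν**2 - 3*ν/2 + 3)^2: discriminant -39/4, complex-conjugate roots (3/4) + ((1/4)*sqrt(39))*i and (3/4) - ((1/4)*sqrt(39))*i; poles of order 2, moduli sqrt(3) and sqrt(3).
The radius of convergence is the smallest modulus among the singular points: sqrt(3).

The radius of convergence is sqrt(3).


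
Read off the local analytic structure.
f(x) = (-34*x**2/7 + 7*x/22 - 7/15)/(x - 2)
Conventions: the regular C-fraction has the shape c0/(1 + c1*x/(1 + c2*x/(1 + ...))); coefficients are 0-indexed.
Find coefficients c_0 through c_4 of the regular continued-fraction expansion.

Taylor coefficients (expand at 0): a_0 = 7/30, a_1 = -7/165, a_2 = 5561/2310, a_3 = 5561/4620, a_4 = 5561/9240.
c0 = a_0 = 7/30. Peel one level at a time: if S = 1 + c*x/S' with S'(0) = 1, then c is the x-coefficient of S and S' = c*x/(S - 1).
S_1 = c0/f = 1 + (2/11)*x + (-60975/5929)*x^2 + ...; c1 = 2/11.
S_2 = c1*x/(S_1 - 1) = 1 + (60975/1078)*x + (15598605/4802)*x^2 + ...; c2 = 60975/1078.
S_3 = c2*x/(S_2 - 1) = 1 + (-11438977/199185)*x + (8556354796/809687025)*x^2 + ...; c3 = -11438977/199185.
S_4 = c3*x/(S_3 - 1) = 1 + (748/4065)*x + ...; c4 = 748/4065.

The regular C-fraction coefficients are [7/30, 2/11, 60975/1078, -11438977/199185, 748/4065].


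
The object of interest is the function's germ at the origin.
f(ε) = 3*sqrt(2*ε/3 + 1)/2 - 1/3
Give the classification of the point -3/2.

The point is an algebraic (square-root) branch point.

The term (3/2)*sqrt(1 - ε/(-3/2)) has argument 1 - -3/2/(-3/2) = 0 at -3/2: a square-root (algebraic, two-sheeted) branch point; the remaining terms are analytic or single-valued there.


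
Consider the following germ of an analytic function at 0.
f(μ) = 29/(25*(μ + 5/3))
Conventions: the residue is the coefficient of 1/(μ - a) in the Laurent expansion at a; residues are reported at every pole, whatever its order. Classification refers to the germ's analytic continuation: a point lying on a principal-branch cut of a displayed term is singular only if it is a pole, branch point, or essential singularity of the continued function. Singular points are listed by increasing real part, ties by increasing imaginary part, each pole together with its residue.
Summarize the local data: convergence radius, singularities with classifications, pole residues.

Radius of convergence at 0: 5/3.
At -5/3: a pole of order 1; residue 29/25.

Denominator factor (μ + 5/3): pole of order 1 at -5/3, modulus 5/3.
The radius of convergence is the smallest modulus among the singular points: 5/3.
At the order-1 pole -5/3 set g(μ) = (μ - (-5/3))*f(μ) = 29/25.
Simple pole: residue = g(a) at a = -5/3, which is 29/25.
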